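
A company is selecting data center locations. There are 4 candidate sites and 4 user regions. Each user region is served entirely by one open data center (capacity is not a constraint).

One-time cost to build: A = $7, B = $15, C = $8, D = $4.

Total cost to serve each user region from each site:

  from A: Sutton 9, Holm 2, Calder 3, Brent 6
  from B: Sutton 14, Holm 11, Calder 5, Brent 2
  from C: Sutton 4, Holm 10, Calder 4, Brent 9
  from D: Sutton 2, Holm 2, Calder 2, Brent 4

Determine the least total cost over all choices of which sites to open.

Minimum total cost: 14

For any fixed open set, each user region goes to its cheapest open site; total = fixed + service.
{D}: Sutton→D 2, Holm→D 2, Calder→D 2, Brent→D 4. Service 10; fixed 4; total 14.
{A, D}: Sutton→D 2, Holm→A 2, Calder→D 2, Brent→D 4. Service 10; fixed 11; total 21.
{C, D}: Sutton→D 2, Holm→D 2, Calder→D 2, Brent→D 4. Service 10; fixed 12; total 22.
{A, B, C, D}: service 8 + fixed 34 = 42
(All 15 nonempty subsets were checked; D only is lowest.)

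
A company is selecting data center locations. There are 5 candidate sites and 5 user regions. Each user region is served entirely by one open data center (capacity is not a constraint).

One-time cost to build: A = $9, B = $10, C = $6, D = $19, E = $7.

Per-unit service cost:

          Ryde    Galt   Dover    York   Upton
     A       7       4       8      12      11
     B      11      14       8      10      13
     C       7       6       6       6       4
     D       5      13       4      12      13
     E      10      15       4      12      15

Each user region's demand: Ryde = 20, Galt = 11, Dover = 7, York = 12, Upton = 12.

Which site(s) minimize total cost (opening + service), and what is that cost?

For any fixed open set, each user region goes to its cheapest open site; total = fixed + service.
{A, C, D}: Ryde→D 5·20=100, Galt→A 4·11=44, Dover→D 4·7=28, York→C 6·12=72, Upton→C 4·12=48. Service 292; fixed 34; total 326.
{A, C, D, E}: Ryde→D 5·20=100, Galt→A 4·11=44, Dover→D 4·7=28, York→C 6·12=72, Upton→C 4·12=48. Service 292; fixed 41; total 333.
{A, B, C, D}: service 292 + fixed 44 = 336
{A, B, C, D, E}: service 292 + fixed 51 = 343
No other subset beats 326.

Open A, C and D; minimum total cost 326.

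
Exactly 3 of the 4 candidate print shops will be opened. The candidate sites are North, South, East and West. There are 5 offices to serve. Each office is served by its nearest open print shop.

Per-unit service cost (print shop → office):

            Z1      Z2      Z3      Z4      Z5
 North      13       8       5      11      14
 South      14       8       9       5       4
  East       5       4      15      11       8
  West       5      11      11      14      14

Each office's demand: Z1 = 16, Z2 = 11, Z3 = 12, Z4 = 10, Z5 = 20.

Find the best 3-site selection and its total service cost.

Choose North, South and East; total service cost 314.

With exactly 3 open, each office uses its cheapest among the chosen.
{North, South, East}: Z1→East 5·16=80, Z2→East 4·11=44, Z3→North 5·12=60, Z4→South 5·10=50, Z5→South 4·20=80. Service cost 314.
{North, South, West}: service cost 358
{South, East, West}: service cost 362
Among all 4 size-3 choices, {North, South, East} is lowest.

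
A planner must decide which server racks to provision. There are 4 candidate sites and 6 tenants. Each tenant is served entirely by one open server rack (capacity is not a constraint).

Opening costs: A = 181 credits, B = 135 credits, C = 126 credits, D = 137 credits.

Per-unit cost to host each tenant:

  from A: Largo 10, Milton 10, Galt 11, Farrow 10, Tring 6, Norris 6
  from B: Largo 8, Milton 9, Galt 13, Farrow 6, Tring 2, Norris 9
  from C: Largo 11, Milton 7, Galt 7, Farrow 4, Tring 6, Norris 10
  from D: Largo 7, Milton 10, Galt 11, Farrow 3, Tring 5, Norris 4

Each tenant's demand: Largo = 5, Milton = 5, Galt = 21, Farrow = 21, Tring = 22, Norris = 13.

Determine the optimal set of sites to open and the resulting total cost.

For any fixed open set, each tenant goes to its cheapest open site; total = fixed + service.
{D}: Largo→D 7·5=35, Milton→D 10·5=50, Galt→D 11·21=231, Farrow→D 3·21=63, Tring→D 5·22=110, Norris→D 4·13=52. Service 541; fixed 137; total 678.
{C, D}: service 442 + fixed 263 = 705
{C}: service 583 + fixed 126 = 709
{A, B, C, D}: service 376 + fixed 579 = 955
No other subset beats 678.

Open D only; minimum total cost 678.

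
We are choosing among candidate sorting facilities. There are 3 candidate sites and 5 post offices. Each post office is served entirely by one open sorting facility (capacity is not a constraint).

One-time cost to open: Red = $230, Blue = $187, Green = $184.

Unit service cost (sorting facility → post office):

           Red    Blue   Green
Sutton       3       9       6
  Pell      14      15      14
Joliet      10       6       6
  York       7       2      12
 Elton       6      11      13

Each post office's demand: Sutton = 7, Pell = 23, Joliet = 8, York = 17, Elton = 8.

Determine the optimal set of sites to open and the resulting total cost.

For any fixed open set, each post office goes to its cheapest open site; total = fixed + service.
{Blue}: Sutton→Blue 9·7=63, Pell→Blue 15·23=345, Joliet→Blue 6·8=48, York→Blue 2·17=34, Elton→Blue 11·8=88. Service 578; fixed 187; total 765.
{Red}: service 590 + fixed 230 = 820
{Red, Blue}: service 473 + fixed 417 = 890
{Red, Blue, Green}: Sutton→Red 3·7=21, Pell→Red 14·23=322, Joliet→Blue 6·8=48, York→Blue 2·17=34, Elton→Red 6·8=48. Service 473; fixed 601; total 1074.
No other subset beats 765.

Open Blue only; minimum total cost 765.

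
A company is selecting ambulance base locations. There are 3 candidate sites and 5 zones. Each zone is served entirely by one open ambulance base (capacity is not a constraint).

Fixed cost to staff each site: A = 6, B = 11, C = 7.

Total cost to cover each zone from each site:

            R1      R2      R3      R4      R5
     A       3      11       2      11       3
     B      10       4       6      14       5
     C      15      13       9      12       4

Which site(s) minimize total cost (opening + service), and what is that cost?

For any fixed open set, each zone goes to its cheapest open site; total = fixed + service.
{A}: R1→A 3, R2→A 11, R3→A 2, R4→A 11, R5→A 3. Service 30; fixed 6; total 36.
{A, B}: R1→A 3, R2→B 4, R3→A 2, R4→A 11, R5→A 3. Service 23; fixed 17; total 40.
{A, C}: service 30 + fixed 13 = 43
{A, B, C}: service 23 + fixed 24 = 47
No other subset beats 36.

Open A only; minimum total cost 36.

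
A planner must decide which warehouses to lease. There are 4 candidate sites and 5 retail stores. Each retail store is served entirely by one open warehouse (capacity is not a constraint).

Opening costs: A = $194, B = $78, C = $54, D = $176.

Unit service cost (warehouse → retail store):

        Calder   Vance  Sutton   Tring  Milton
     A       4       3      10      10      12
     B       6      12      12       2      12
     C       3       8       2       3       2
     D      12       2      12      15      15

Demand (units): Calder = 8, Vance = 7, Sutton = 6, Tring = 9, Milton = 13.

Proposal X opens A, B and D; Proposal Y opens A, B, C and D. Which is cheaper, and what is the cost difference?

Proposal X: {A, B, D}: Calder→A 4·8=32, Vance→D 2·7=14, Sutton→A 10·6=60, Tring→B 2·9=18, Milton→A 12·13=156. Service 280; fixed 448; total 728.
Proposal Y: {A, B, C, D}: Calder→C 3·8=24, Vance→D 2·7=14, Sutton→C 2·6=12, Tring→B 2·9=18, Milton→C 2·13=26. Service 94; fixed 502; total 596.
Difference: |728 − 596| = 132.

Proposal Y is cheaper by 132.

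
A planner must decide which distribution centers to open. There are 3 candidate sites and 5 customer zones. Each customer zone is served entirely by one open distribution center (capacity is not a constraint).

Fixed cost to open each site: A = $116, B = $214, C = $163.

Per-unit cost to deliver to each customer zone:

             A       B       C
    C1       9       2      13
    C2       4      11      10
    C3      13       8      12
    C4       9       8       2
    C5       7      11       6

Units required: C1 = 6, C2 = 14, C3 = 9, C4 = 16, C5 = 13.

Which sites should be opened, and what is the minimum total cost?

For any fixed open set, each customer zone goes to its cheapest open site; total = fixed + service.
{A}: C1→A 9·6=54, C2→A 4·14=56, C3→A 13·9=117, C4→A 9·16=144, C5→A 7·13=91. Service 462; fixed 116; total 578.
{C}: service 436 + fixed 163 = 599
{A, C}: service 328 + fixed 279 = 607
{A, B, C}: C1→B 2·6=12, C2→A 4·14=56, C3→B 8·9=72, C4→C 2·16=32, C5→C 6·13=78. Service 250; fixed 493; total 743.
No other subset beats 578.

Open A only; minimum total cost 578.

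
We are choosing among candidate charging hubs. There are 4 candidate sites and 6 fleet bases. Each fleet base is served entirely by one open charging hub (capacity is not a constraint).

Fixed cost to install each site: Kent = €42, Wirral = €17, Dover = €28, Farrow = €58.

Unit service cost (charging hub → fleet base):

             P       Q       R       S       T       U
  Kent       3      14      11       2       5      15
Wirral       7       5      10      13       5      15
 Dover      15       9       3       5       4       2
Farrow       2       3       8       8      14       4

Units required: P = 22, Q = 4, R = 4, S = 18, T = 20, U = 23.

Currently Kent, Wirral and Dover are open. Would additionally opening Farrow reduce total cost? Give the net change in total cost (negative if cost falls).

No — net change +28 (cost rises by 28).

Current service cost with {Kent, Wirral, Dover}: 260.
Adding Farrow: each fleet base re-picks its cheapest; new service cost 230, saving 30.
Extra fixed cost: 58. Net change = 58 − 30 = 28.
(Totals: 347 → 375.)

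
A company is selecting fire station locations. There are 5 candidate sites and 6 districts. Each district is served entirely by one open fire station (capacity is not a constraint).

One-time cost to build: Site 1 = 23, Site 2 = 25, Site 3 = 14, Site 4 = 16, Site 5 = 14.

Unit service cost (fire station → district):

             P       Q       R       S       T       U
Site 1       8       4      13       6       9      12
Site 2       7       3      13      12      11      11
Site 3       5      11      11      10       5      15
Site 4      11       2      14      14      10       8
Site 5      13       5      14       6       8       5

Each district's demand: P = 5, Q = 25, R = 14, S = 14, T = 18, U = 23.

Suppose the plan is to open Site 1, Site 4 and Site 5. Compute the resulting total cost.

Each district is assigned to its cheapest site among the open ones.
{Site 1, Site 4, Site 5}: P→Site 1 8·5=40, Q→Site 4 2·25=50, R→Site 1 13·14=182, S→Site 1 6·14=84, T→Site 5 8·18=144, U→Site 5 5·23=115. Service 615; fixed 53; total 668.

Total cost: 668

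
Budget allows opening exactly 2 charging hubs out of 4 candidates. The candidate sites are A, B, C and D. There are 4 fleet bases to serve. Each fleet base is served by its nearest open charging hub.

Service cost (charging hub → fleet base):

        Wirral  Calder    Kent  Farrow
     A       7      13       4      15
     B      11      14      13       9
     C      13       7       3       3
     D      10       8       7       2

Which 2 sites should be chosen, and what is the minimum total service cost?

Choose A and C; total service cost 20.

With exactly 2 open, each fleet base uses its cheapest among the chosen.
{A, C}: Wirral→A 7, Calder→C 7, Kent→C 3, Farrow→C 3. Service cost 20.
{A, D}: service cost 21
{C, D}: service cost 22
Among all 6 size-2 choices, {A, C} is lowest.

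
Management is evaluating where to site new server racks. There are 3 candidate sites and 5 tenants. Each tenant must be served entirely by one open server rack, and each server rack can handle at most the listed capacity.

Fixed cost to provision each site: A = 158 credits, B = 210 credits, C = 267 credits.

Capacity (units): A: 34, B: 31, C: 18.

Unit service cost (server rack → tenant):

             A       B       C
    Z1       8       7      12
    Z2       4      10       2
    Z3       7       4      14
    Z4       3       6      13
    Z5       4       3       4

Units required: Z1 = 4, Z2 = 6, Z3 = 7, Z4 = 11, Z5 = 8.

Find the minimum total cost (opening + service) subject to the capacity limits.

Open {A, B}: Z1→B 7·4=28, Z2→A 4·6=24, Z3→B 4·7=28, Z4→A 3·11=33, Z5→B 3·8=24.
Loads: A carries 17/34, B carries 19/31. Service 137; fixed 368; total 505.
Next best feasible plan costs 509.

Minimum total cost: 505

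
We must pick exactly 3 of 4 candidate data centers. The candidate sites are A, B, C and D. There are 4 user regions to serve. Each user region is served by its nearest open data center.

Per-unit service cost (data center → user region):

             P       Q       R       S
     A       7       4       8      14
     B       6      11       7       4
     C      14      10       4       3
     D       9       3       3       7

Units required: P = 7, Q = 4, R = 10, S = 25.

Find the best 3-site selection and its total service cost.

With exactly 3 open, each user region uses its cheapest among the chosen.
{B, C, D}: P→B 6·7=42, Q→D 3·4=12, R→D 3·10=30, S→C 3·25=75. Service cost 159.
{A, C, D}: service cost 166
{A, B, C}: service cost 173
Among all 4 size-3 choices, {B, C, D} is lowest.

Choose B, C and D; total service cost 159.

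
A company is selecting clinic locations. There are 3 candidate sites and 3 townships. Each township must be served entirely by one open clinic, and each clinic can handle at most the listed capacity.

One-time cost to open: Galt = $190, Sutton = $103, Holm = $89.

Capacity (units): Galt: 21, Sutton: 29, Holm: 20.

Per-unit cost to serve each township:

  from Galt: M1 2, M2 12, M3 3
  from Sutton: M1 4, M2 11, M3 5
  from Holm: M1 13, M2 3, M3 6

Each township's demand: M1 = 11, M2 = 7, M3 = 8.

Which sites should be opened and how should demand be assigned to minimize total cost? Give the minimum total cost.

Minimum total cost: 264

Open {Sutton}: M1→Sutton 4·11=44, M2→Sutton 11·7=77, M3→Sutton 5·8=40.
Loads: Sutton carries 26/29. Service 161; fixed 103; total 264.
Next best feasible plan costs 297.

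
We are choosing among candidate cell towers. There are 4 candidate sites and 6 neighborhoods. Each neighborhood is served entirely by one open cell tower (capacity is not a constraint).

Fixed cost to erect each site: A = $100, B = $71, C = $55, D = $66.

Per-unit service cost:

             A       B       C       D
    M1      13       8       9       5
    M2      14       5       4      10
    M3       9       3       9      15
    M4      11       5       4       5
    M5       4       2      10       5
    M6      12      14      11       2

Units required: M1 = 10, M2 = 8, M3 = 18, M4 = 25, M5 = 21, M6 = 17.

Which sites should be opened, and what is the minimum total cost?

Open B and D; minimum total cost 482.

For any fixed open set, each neighborhood goes to its cheapest open site; total = fixed + service.
{B, D}: M1→D 5·10=50, M2→B 5·8=40, M3→B 3·18=54, M4→B 5·25=125, M5→B 2·21=42, M6→D 2·17=34. Service 345; fixed 137; total 482.
{B, C, D}: M1→D 5·10=50, M2→C 4·8=32, M3→B 3·18=54, M4→C 4·25=100, M5→B 2·21=42, M6→D 2·17=34. Service 312; fixed 192; total 504.
{A, B, D}: service 345 + fixed 237 = 582
{A, B, C, D}: service 312 + fixed 292 = 604
(All 15 nonempty subsets were checked; B and D is lowest.)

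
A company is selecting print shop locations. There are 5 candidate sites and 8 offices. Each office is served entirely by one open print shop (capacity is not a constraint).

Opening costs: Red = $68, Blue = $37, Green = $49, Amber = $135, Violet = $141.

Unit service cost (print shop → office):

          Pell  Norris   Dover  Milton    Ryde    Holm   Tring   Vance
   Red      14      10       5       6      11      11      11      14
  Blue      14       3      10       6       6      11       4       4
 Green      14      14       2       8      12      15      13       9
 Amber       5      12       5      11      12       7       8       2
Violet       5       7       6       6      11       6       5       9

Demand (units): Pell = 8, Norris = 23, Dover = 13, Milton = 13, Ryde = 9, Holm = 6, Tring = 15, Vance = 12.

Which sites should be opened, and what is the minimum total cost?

Open Blue and Green; minimum total cost 599.

For any fixed open set, each office goes to its cheapest open site; total = fixed + service.
{Blue, Green}: Pell→Blue 14·8=112, Norris→Blue 3·23=69, Dover→Green 2·13=26, Milton→Blue 6·13=78, Ryde→Blue 6·9=54, Holm→Blue 11·6=66, Tring→Blue 4·15=60, Vance→Blue 4·12=48. Service 513; fixed 86; total 599.
{Blue, Amber}: service 432 + fixed 172 = 604
{Blue, Green, Amber}: service 393 + fixed 221 = 614
{Red, Blue, Green, Amber, Violet}: service 387 + fixed 430 = 817
No other subset beats 599.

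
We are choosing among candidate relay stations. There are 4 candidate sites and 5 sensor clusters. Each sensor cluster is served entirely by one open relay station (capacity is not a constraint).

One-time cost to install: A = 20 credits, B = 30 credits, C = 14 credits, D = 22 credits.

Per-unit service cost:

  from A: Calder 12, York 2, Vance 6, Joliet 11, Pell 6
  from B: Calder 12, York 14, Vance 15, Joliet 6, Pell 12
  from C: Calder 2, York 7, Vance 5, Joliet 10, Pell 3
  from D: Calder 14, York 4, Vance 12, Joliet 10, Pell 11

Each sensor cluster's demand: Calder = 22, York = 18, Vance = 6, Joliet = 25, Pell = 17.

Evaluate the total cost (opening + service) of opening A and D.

Each sensor cluster is assigned to its cheapest site among the open ones.
{A, D}: Calder→A 12·22=264, York→A 2·18=36, Vance→A 6·6=36, Joliet→D 10·25=250, Pell→A 6·17=102. Service 688; fixed 42; total 730.

Total cost: 730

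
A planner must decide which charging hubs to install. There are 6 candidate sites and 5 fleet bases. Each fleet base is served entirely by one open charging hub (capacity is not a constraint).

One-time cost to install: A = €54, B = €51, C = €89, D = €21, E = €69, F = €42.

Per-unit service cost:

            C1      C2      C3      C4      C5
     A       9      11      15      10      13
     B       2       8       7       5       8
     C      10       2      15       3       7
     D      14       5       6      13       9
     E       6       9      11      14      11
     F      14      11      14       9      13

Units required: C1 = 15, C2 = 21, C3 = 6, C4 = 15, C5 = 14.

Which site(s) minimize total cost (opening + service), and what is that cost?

For any fixed open set, each fleet base goes to its cheapest open site; total = fixed + service.
{B, C}: C1→B 2·15=30, C2→C 2·21=42, C3→B 7·6=42, C4→C 3·15=45, C5→C 7·14=98. Service 257; fixed 140; total 397.
{B, C, D}: C1→B 2·15=30, C2→C 2·21=42, C3→D 6·6=36, C4→C 3·15=45, C5→C 7·14=98. Service 251; fixed 161; total 412.
{B, D}: C1→B 2·15=30, C2→D 5·21=105, C3→D 6·6=36, C4→B 5·15=75, C5→B 8·14=112. Service 358; fixed 72; total 430.
{A, B, C, D, E, F}: C1→B 2·15=30, C2→C 2·21=42, C3→D 6·6=36, C4→C 3·15=45, C5→C 7·14=98. Service 251; fixed 326; total 577.
No other subset beats 397.

Open B and C; minimum total cost 397.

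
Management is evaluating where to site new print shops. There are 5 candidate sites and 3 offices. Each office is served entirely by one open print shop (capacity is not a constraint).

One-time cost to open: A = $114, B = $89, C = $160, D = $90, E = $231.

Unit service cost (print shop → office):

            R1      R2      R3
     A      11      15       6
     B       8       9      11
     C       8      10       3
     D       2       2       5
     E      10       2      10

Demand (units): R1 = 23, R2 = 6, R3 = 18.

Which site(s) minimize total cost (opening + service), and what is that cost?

For any fixed open set, each office goes to its cheapest open site; total = fixed + service.
{D}: R1→D 2·23=46, R2→D 2·6=12, R3→D 5·18=90. Service 148; fixed 90; total 238.
{B, D}: service 148 + fixed 179 = 327
{A, D}: service 148 + fixed 204 = 352
{A, B, C, D, E}: service 112 + fixed 684 = 796
No other subset beats 238.

Open D only; minimum total cost 238.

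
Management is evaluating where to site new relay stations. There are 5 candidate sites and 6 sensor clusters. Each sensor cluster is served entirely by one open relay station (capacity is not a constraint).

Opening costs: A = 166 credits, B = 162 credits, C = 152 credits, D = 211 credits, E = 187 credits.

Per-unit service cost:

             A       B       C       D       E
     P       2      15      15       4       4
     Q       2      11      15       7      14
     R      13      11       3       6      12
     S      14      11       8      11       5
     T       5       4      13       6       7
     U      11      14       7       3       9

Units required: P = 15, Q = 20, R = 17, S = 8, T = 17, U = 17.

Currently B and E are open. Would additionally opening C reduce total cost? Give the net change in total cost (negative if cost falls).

Yes — net change −18 (cost falls by 18).

Current service cost with {B, E}: 728.
Adding C: each sensor cluster re-picks its cheapest; new service cost 558, saving 170.
Extra fixed cost: 152. Net change = 152 − 170 = -18.
(Totals: 1077 → 1059.)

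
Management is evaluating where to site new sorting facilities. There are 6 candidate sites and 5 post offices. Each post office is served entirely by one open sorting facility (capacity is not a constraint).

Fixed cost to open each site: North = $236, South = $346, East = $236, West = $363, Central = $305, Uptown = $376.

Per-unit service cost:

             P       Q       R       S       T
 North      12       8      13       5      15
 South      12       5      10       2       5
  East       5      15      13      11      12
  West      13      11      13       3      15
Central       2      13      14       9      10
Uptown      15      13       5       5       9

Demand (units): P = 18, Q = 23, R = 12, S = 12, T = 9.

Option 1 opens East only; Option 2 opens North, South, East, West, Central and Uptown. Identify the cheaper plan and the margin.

Option 1 is cheaper by 1075.

Option 1: {East}: P→East 5·18=90, Q→East 15·23=345, R→East 13·12=156, S→East 11·12=132, T→East 12·9=108. Service 831; fixed 236; total 1067.
Option 2: {North, South, East, West, Central, Uptown}: P→Central 2·18=36, Q→South 5·23=115, R→Uptown 5·12=60, S→South 2·12=24, T→South 5·9=45. Service 280; fixed 1862; total 2142.
Difference: |1067 − 2142| = 1075.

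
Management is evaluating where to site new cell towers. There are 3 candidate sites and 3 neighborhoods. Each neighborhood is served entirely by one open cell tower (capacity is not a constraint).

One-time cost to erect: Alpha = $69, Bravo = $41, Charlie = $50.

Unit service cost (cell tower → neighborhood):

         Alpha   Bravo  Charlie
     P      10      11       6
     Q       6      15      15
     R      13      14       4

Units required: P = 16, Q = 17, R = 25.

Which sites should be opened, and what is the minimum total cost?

Open Alpha and Charlie; minimum total cost 417.

For any fixed open set, each neighborhood goes to its cheapest open site; total = fixed + service.
{Alpha, Charlie}: P→Charlie 6·16=96, Q→Alpha 6·17=102, R→Charlie 4·25=100. Service 298; fixed 119; total 417.
{Alpha, Bravo, Charlie}: P→Charlie 6·16=96, Q→Alpha 6·17=102, R→Charlie 4·25=100. Service 298; fixed 160; total 458.
{Charlie}: service 451 + fixed 50 = 501
{Bravo}: service 781 + fixed 41 = 822
No other subset beats 417.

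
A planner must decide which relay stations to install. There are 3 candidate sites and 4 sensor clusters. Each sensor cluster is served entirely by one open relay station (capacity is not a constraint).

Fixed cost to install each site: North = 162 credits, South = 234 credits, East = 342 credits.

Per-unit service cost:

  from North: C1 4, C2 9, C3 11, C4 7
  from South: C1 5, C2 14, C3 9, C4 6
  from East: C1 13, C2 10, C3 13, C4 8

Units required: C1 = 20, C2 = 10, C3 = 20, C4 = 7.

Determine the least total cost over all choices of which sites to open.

Minimum total cost: 601

For any fixed open set, each sensor cluster goes to its cheapest open site; total = fixed + service.
{North}: C1→North 4·20=80, C2→North 9·10=90, C3→North 11·20=220, C4→North 7·7=49. Service 439; fixed 162; total 601.
{South}: service 462 + fixed 234 = 696
{North, South}: service 392 + fixed 396 = 788
{North, South, East}: C1→North 4·20=80, C2→North 9·10=90, C3→South 9·20=180, C4→South 6·7=42. Service 392; fixed 738; total 1130.
No other subset beats 601.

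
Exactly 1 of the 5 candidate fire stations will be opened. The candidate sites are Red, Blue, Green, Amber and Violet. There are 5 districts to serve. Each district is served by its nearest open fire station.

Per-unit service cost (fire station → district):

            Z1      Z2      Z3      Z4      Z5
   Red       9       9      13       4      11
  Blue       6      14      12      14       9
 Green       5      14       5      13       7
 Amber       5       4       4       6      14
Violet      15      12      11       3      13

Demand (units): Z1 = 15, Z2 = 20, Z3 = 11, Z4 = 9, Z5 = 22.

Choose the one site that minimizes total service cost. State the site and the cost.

With exactly 1 open, each district uses its cheapest among the chosen.
{Amber}: Z1→Amber 5·15=75, Z2→Amber 4·20=80, Z3→Amber 4·11=44, Z4→Amber 6·9=54, Z5→Amber 14·22=308. Service cost 561.
{Green}: service cost 681
{Red}: service cost 736
Among all 5 size-1 choices, {Amber} is lowest.

Choose Amber only; total service cost 561.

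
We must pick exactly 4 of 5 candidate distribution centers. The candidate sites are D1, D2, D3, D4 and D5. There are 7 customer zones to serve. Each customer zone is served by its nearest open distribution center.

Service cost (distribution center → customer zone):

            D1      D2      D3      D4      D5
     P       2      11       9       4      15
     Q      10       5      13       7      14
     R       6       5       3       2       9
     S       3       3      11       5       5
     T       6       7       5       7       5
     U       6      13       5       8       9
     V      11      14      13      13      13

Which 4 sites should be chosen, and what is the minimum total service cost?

With exactly 4 open, each customer zone uses its cheapest among the chosen.
{D1, D2, D3, D4}: P→D1 2, Q→D2 5, R→D4 2, S→D1 3, T→D3 5, U→D3 5, V→D1 11. Service cost 33.
{D1, D2, D3, D5}: service cost 34
{D1, D2, D4, D5}: service cost 34
Among all 5 size-4 choices, {D1, D2, D3, D4} is lowest.

Choose D1, D2, D3 and D4; total service cost 33.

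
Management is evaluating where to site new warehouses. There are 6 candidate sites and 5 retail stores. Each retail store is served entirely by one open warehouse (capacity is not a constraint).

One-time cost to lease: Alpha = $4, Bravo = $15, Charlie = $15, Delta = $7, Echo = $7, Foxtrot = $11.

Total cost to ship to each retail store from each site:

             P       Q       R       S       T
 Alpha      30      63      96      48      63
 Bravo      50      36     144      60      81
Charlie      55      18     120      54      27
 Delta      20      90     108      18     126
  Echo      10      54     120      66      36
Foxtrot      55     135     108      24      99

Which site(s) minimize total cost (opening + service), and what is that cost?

Open Alpha, Charlie, Delta and Echo; minimum total cost 202.

For any fixed open set, each retail store goes to its cheapest open site; total = fixed + service.
{Alpha, Charlie, Delta, Echo}: P→Echo 10, Q→Charlie 18, R→Alpha 96, S→Delta 18, T→Charlie 27. Service 169; fixed 33; total 202.
{Alpha, Charlie, Delta}: service 179 + fixed 26 = 205
{Charlie, Delta, Echo}: service 181 + fixed 29 = 210
{Alpha, Bravo, Charlie, Delta, Echo, Foxtrot}: service 169 + fixed 59 = 228
No other subset beats 202.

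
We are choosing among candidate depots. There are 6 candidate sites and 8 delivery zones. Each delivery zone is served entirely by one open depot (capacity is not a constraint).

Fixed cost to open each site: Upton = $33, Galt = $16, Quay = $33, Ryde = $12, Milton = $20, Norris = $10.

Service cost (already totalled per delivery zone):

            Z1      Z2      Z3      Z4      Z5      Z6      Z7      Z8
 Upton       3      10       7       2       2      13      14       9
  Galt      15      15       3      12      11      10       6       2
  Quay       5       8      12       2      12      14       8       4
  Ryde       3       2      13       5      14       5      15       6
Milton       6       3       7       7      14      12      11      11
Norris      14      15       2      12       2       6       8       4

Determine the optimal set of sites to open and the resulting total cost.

For any fixed open set, each delivery zone goes to its cheapest open site; total = fixed + service.
{Ryde, Norris}: Z1→Ryde 3, Z2→Ryde 2, Z3→Norris 2, Z4→Ryde 5, Z5→Norris 2, Z6→Ryde 5, Z7→Norris 8, Z8→Norris 4. Service 31; fixed 22; total 53.
{Galt, Ryde}: Z1→Ryde 3, Z2→Ryde 2, Z3→Galt 3, Z4→Ryde 5, Z5→Galt 11, Z6→Ryde 5, Z7→Galt 6, Z8→Galt 2. Service 37; fixed 28; total 65.
{Galt, Ryde, Norris}: Z1→Ryde 3, Z2→Ryde 2, Z3→Norris 2, Z4→Ryde 5, Z5→Norris 2, Z6→Ryde 5, Z7→Galt 6, Z8→Galt 2. Service 27; fixed 38; total 65.
{Upton, Galt, Quay, Ryde, Milton, Norris}: service 24 + fixed 124 = 148
No other subset beats 53.

Open Ryde and Norris; minimum total cost 53.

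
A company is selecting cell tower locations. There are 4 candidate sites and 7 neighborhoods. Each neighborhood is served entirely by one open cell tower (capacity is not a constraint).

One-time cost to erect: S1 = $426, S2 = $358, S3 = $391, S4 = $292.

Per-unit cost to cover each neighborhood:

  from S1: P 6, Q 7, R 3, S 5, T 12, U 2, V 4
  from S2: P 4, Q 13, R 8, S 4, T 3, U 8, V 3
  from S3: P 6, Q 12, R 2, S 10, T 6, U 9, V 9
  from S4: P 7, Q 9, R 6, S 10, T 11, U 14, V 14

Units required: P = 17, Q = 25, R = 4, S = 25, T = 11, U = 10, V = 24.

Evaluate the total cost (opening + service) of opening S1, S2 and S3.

Each neighborhood is assigned to its cheapest site among the open ones.
{S1, S2, S3}: P→S2 4·17=68, Q→S1 7·25=175, R→S3 2·4=8, S→S2 4·25=100, T→S2 3·11=33, U→S1 2·10=20, V→S2 3·24=72. Service 476; fixed 1175; total 1651.

Total cost: 1651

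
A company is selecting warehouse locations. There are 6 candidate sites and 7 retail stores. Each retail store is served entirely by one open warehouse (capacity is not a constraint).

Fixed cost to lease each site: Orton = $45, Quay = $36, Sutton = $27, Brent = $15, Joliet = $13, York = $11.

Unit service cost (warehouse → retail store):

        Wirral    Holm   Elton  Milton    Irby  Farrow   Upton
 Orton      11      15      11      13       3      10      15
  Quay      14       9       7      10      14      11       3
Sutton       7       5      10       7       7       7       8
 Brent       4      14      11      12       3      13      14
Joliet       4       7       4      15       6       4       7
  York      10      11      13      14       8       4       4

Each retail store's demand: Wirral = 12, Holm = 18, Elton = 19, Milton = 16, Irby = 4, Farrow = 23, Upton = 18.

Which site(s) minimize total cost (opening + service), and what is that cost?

For any fixed open set, each retail store goes to its cheapest open site; total = fixed + service.
{Sutton, Joliet, York}: Wirral→Joliet 4·12=48, Holm→Sutton 5·18=90, Elton→Joliet 4·19=76, Milton→Sutton 7·16=112, Irby→Joliet 6·4=24, Farrow→Joliet 4·23=92, Upton→York 4·18=72. Service 514; fixed 51; total 565.
{Sutton, Brent, Joliet, York}: service 502 + fixed 66 = 568
{Quay, Sutton, Joliet}: Wirral→Joliet 4·12=48, Holm→Sutton 5·18=90, Elton→Joliet 4·19=76, Milton→Sutton 7·16=112, Irby→Joliet 6·4=24, Farrow→Joliet 4·23=92, Upton→Quay 3·18=54. Service 496; fixed 76; total 572.
{Orton, Quay, Sutton, Brent, Joliet, York}: Wirral→Brent 4·12=48, Holm→Sutton 5·18=90, Elton→Joliet 4·19=76, Milton→Sutton 7·16=112, Irby→Orton 3·4=12, Farrow→Joliet 4·23=92, Upton→Quay 3·18=54. Service 484; fixed 147; total 631.
No other subset beats 565.

Open Sutton, Joliet and York; minimum total cost 565.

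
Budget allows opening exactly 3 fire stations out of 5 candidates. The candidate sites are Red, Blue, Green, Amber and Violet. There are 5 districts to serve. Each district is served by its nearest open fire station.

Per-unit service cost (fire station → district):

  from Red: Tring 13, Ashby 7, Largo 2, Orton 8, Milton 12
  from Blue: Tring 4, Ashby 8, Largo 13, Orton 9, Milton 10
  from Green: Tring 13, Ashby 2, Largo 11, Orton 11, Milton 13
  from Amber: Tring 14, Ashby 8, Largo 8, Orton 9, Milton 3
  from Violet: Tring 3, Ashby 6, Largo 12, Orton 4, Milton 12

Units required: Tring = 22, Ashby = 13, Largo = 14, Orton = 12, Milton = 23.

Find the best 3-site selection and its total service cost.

Choose Red, Amber and Violet; total service cost 289.

With exactly 3 open, each district uses its cheapest among the chosen.
{Red, Amber, Violet}: Tring→Violet 3·22=66, Ashby→Violet 6·13=78, Largo→Red 2·14=28, Orton→Violet 4·12=48, Milton→Amber 3·23=69. Service cost 289.
{Green, Amber, Violet}: service cost 321
{Red, Blue, Amber}: service cost 372
Among all 10 size-3 choices, {Red, Amber, Violet} is lowest.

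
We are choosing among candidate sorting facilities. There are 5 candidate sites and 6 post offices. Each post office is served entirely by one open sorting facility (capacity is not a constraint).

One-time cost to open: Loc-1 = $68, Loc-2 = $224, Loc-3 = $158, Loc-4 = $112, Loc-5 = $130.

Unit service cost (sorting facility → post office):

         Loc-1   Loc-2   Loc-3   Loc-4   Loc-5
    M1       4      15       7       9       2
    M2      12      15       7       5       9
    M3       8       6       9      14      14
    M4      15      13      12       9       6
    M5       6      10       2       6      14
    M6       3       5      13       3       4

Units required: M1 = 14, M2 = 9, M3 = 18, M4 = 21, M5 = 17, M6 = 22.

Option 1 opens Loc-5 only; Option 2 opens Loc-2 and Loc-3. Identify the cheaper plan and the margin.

Option 1 is cheaper by 104.

Option 1: {Loc-5}: M1→Loc-5 2·14=28, M2→Loc-5 9·9=81, M3→Loc-5 14·18=252, M4→Loc-5 6·21=126, M5→Loc-5 14·17=238, M6→Loc-5 4·22=88. Service 813; fixed 130; total 943.
Option 2: {Loc-2, Loc-3}: M1→Loc-3 7·14=98, M2→Loc-3 7·9=63, M3→Loc-2 6·18=108, M4→Loc-3 12·21=252, M5→Loc-3 2·17=34, M6→Loc-2 5·22=110. Service 665; fixed 382; total 1047.
Difference: |943 − 1047| = 104.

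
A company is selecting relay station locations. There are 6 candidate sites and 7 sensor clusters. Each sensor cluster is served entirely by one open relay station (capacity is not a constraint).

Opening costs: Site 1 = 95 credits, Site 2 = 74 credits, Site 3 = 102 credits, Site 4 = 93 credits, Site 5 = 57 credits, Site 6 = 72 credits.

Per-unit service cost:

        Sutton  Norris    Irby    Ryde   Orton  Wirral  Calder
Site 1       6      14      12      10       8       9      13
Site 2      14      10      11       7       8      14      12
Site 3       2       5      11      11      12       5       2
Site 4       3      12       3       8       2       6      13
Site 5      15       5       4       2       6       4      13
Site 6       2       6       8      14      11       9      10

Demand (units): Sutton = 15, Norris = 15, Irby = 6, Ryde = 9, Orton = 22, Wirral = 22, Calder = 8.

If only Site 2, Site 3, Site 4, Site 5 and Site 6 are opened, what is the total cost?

Each sensor cluster is assigned to its cheapest site among the open ones.
{Site 2, Site 3, Site 4, Site 5, Site 6}: Sutton→Site 3 2·15=30, Norris→Site 3 5·15=75, Irby→Site 4 3·6=18, Ryde→Site 5 2·9=18, Orton→Site 4 2·22=44, Wirral→Site 5 4·22=88, Calder→Site 3 2·8=16. Service 289; fixed 398; total 687.

Total cost: 687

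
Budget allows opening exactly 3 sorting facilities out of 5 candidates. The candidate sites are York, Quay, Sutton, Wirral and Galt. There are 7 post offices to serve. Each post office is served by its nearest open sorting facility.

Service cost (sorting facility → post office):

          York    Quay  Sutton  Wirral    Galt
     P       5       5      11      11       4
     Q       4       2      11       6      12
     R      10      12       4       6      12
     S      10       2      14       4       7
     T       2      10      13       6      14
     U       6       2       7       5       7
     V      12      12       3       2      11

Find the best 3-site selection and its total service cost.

With exactly 3 open, each post office uses its cheapest among the chosen.
{York, Quay, Sutton}: P→York 5, Q→Quay 2, R→Sutton 4, S→Quay 2, T→York 2, U→Quay 2, V→Sutton 3. Service cost 20.
{York, Quay, Wirral}: service cost 21
{Quay, Sutton, Wirral}: service cost 23
Among all 10 size-3 choices, {York, Quay, Sutton} is lowest.

Choose York, Quay and Sutton; total service cost 20.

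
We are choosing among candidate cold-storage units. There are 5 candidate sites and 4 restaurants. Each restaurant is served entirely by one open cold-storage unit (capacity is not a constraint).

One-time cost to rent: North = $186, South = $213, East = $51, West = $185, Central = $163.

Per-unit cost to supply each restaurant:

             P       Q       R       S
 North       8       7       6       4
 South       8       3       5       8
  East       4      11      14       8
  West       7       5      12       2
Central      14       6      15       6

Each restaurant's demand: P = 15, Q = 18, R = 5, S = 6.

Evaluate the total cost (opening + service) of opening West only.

Total cost: 452

Each restaurant is assigned to its cheapest site among the open ones.
{West}: P→West 7·15=105, Q→West 5·18=90, R→West 12·5=60, S→West 2·6=12. Service 267; fixed 185; total 452.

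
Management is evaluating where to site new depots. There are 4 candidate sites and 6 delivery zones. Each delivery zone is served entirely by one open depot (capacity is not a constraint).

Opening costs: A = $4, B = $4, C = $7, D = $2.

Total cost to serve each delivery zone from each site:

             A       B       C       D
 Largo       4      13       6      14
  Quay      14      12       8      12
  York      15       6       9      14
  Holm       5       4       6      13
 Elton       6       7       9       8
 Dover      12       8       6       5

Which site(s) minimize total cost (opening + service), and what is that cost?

For any fixed open set, each delivery zone goes to its cheapest open site; total = fixed + service.
{A, B, D}: Largo→A 4, Quay→B 12, York→B 6, Holm→B 4, Elton→A 6, Dover→D 5. Service 37; fixed 10; total 47.
{A, B}: service 40 + fixed 8 = 48
{B, C}: Largo→C 6, Quay→C 8, York→B 6, Holm→B 4, Elton→B 7, Dover→C 6. Service 37; fixed 11; total 48.
{A, B, C, D}: service 33 + fixed 17 = 50
No other subset beats 47.

Open A, B and D; minimum total cost 47.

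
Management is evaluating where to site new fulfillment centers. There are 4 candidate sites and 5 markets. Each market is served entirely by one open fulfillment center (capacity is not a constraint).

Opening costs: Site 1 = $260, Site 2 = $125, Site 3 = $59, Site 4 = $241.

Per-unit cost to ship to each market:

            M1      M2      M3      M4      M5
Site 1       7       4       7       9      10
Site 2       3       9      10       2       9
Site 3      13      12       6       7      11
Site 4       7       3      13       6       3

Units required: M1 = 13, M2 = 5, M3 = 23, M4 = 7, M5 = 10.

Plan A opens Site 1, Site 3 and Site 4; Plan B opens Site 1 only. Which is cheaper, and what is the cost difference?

Plan B is cheaper by 181.

Plan A: {Site 1, Site 3, Site 4}: M1→Site 1 7·13=91, M2→Site 4 3·5=15, M3→Site 3 6·23=138, M4→Site 4 6·7=42, M5→Site 4 3·10=30. Service 316; fixed 560; total 876.
Plan B: {Site 1}: M1→Site 1 7·13=91, M2→Site 1 4·5=20, M3→Site 1 7·23=161, M4→Site 1 9·7=63, M5→Site 1 10·10=100. Service 435; fixed 260; total 695.
Difference: |876 − 695| = 181.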